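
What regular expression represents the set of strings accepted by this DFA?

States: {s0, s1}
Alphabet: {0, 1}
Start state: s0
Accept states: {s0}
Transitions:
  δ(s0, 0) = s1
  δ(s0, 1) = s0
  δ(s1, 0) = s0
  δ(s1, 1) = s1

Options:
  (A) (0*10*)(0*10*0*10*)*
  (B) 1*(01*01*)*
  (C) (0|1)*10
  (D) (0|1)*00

Check each option against the DFA on short strings; one disagreement eliminates an option:
  (A) (0*10*)(0*10*0*10*)*: on ε the DFA stays in s0 and accepts (s0 ∈ Accept), but the regex does not match it → eliminate
  (B) 1*(01*01*)*: agrees with the DFA on every string of length ≤ 6
  (C) (0|1)*10: on ε the DFA stays in s0 and accepts (s0 ∈ Accept), but the regex does not match it → eliminate
  (D) (0|1)*00: on ε the DFA stays in s0 and accepts (s0 ∈ Accept), but the regex does not match it → eliminate
Only (B) is consistent with the DFA.
(B) 1*(01*01*)*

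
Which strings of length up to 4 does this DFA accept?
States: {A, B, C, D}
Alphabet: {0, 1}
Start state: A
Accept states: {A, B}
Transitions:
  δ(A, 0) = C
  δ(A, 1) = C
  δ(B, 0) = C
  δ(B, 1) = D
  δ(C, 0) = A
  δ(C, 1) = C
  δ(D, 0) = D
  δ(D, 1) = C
ε, 00, 10, 010, 110, 0000, 0010, 0110, 1000, 1010, 1110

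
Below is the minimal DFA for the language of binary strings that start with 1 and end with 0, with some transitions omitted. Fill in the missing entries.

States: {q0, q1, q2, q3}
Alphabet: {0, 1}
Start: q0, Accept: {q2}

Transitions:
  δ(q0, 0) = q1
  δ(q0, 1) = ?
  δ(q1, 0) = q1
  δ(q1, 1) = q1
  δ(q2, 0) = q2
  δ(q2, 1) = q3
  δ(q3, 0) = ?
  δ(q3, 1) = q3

From the language and accept set, identify what each state tracks — q0: no input read; q1: started with 0 (dead); q2: started with 1, last symbol 0; q3: started with 1, last symbol 1.
Each missing δ(q, a) is the state matching the new tracked value after reading a.
δ(q0, 1) = q3; δ(q3, 0) = q2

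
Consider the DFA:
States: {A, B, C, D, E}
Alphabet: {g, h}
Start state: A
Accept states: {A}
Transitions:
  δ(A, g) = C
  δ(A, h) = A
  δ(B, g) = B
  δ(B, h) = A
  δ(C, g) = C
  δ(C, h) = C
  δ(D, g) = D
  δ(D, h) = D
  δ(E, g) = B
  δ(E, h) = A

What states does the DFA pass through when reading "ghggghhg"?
read 'g': A → C
  read 'h': C → C
  read 'g': C → C
  read 'g': C → C
  read 'g': C → C
  read 'h': C → C
  read 'h': C → C
  read 'g': C → C
A -> C -> C -> C -> C -> C -> C -> C -> C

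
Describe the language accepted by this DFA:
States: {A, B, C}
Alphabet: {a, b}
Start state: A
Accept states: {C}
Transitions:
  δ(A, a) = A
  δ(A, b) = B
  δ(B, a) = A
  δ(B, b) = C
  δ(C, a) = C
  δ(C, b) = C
Testing a few strings:
  'baba' → reject
  'b' → reject
  'bab' → reject
  'bbab' → accept
State roles: A=no progress toward bb; B=one trailing b; C=substring bb seen
All strings over {a,b} containing the substring bb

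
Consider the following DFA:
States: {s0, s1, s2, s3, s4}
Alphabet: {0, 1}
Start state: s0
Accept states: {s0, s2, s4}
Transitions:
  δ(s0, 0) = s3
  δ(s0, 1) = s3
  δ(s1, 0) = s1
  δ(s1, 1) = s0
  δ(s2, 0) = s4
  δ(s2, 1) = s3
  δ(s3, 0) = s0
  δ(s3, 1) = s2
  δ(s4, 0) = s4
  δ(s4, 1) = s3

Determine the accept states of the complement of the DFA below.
Complement accept states = All states \ Original accept states
= {s0, s1, s2, s3, s4} \ {s0, s2, s4}
{s1, s3}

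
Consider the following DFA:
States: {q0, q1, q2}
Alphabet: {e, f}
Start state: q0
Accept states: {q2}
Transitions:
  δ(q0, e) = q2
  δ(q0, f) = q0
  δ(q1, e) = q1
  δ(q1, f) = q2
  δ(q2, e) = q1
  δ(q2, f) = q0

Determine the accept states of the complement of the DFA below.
Complement accept states = All states \ Original accept states
= {q0, q1, q2} \ {q2}
{q0, q1}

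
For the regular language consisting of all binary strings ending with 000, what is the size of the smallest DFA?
By Myhill–Nerode, count the distinguishable equivalence classes: 4 classes — one per longest suffix of the input that is a prefix of '000' (lengths 0 through 3); only the length-3 class is accepting.
4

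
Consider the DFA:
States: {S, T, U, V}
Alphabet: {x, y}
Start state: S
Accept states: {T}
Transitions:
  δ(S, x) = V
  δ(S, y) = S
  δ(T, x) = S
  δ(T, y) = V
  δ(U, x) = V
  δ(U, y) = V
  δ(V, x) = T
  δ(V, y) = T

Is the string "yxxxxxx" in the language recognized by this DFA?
Processing string "yxxxxxx":
  S --y--> S
  S --x--> V
  V --x--> T
  T --x--> S
  S --x--> V
  V --x--> T
  T --x--> S
Final state: S
Accept states: {T}
No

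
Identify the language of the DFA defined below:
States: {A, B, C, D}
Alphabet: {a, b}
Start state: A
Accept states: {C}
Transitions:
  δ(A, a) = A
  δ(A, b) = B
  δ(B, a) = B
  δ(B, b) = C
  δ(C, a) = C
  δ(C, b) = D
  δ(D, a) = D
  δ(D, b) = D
Testing a few strings:
  'aabb' → accept
  'aa' → reject
  'ab' → reject
  'aab' → reject
State roles: A=zero b's; B=one b; C=two b's; D=≥ three b's (dead)
All strings over {a,b} containing exactly two b's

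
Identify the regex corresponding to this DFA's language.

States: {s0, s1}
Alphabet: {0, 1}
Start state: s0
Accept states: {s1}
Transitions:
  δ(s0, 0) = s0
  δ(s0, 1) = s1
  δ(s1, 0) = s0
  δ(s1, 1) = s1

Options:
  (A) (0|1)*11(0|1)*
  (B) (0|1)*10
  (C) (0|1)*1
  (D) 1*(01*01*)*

Check each option against the DFA on short strings; one disagreement eliminates an option:
  (A) (0|1)*11(0|1)*: on '1' the DFA goes s0 → s1 and accepts (s1 ∈ Accept), but the regex does not match it → eliminate
  (B) (0|1)*10: on '1' the DFA goes s0 → s1 and accepts (s1 ∈ Accept), but the regex does not match it → eliminate
  (C) (0|1)*1: agrees with the DFA on every string of length ≤ 6
  (D) 1*(01*01*)*: on ε the DFA stays in s0 and rejects (s0 ∉ Accept), but the regex matches it → eliminate
Only (C) is consistent with the DFA.
(C) (0|1)*1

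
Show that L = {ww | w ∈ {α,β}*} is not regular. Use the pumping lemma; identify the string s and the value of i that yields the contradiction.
Assume L is regular with pumping length p. Idea: pumping the leading α-block breaks the equality of the two halves.
Choose s = α^p β α^p β ∈ L (with w = α^p β). |s| = 2p+2 ≥ p. By the pumping lemma, s = xyz with |xy| ≤ p, |y| > 0, so y = α^k with k ≥ 1, in the first α-block. Then xy²z = α^(p+k) β α^p β, of length 2p+2+k. If k is odd this length is odd, so it cannot be of the form ww. If k is even, each half has length p+1+k/2 ≤ p+k, so the first half lies entirely inside the leading α-block and contains no β, while the second half ends in β; the halves differ. Either way xy²z ∉ L.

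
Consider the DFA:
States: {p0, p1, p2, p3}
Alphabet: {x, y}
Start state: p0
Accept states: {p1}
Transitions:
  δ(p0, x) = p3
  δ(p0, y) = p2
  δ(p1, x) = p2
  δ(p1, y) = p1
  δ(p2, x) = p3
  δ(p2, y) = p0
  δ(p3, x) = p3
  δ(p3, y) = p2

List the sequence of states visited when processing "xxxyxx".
read 'x': p0 → p3
  read 'x': p3 → p3
  read 'x': p3 → p3
  read 'y': p3 → p2
  read 'x': p2 → p3
  read 'x': p3 → p3
p0 -> p3 -> p3 -> p3 -> p2 -> p3 -> p3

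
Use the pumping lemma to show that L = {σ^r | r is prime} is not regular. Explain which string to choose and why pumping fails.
Assume L is regular with pumping length p. Idea: pumping by a suitable count produces a composite length.
Let q be a prime with q ≥ p and choose s = σ^q ∈ L. By the pumping lemma, s = xyz with |xy| ≤ p, |y| = k ≥ 1. Take i = q+1: |xy^(q+1)z| = q + q·k = q(1+k). Since q ≥ 2 and 1+k ≥ 2, q(1+k) is composite, so xy^(q+1)z ∉ L.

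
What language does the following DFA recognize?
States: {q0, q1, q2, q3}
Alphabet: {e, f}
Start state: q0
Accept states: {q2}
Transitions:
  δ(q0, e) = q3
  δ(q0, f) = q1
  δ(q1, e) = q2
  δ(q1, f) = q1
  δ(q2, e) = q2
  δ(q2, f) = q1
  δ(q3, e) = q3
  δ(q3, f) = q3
Testing a few strings:
  'e' → reject
  'eff' → reject
  'ef' → reject
  'ee' → reject
State roles: q0=no input read; q1=started with f, last symbol f; q2=started with f, last symbol e; q3=started with e (dead)
All strings over {e,f} that start with f and end with e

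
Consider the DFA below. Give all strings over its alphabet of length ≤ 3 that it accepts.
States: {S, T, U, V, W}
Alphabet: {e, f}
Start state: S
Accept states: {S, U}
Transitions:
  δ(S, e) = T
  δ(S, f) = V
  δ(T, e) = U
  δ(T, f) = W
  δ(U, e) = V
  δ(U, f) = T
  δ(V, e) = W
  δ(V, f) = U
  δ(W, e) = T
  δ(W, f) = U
ε, ee, ff, eff, fef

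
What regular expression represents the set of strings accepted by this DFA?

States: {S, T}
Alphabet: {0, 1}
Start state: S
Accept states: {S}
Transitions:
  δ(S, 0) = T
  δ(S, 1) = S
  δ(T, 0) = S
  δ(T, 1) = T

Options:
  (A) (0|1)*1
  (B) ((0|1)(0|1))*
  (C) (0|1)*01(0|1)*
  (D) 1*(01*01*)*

Check each option against the DFA on short strings; one disagreement eliminates an option:
  (A) (0|1)*1: on ε the DFA stays in S and accepts (S ∈ Accept), but the regex does not match it → eliminate
  (B) ((0|1)(0|1))*: on '1' the DFA goes S → S and accepts (S ∈ Accept), but the regex does not match it → eliminate
  (C) (0|1)*01(0|1)*: on ε the DFA stays in S and accepts (S ∈ Accept), but the regex does not match it → eliminate
  (D) 1*(01*01*)*: agrees with the DFA on every string of length ≤ 6
Only (D) is consistent with the DFA.
(D) 1*(01*01*)*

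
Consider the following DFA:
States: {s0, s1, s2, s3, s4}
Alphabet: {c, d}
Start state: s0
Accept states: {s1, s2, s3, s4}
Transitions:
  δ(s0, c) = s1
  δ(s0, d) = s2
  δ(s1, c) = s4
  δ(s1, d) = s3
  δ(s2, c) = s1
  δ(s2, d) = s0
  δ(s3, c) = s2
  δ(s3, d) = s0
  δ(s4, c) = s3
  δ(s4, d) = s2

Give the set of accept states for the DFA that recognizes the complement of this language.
Complement accept states = All states \ Original accept states
= {s0, s1, s2, s3, s4} \ {s1, s2, s3, s4}
{s0}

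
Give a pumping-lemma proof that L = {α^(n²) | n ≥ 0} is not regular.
Assume L is regular with pumping length p. Idea: pumping adds a fixed amount, but gaps between consecutive squares grow.
Choose s = α^(p²) (length p² ≥ p). By the pumping lemma, s = xyz with |xy| ≤ p, |y| > 0, so |y| = k with 1 ≤ k ≤ p. Then |xy²z| = p²+k. Since p² < p²+k ≤ p²+p < (p+1)², the length p²+k lies strictly between consecutive squares, so it is not a perfect square and xy²z ∉ L.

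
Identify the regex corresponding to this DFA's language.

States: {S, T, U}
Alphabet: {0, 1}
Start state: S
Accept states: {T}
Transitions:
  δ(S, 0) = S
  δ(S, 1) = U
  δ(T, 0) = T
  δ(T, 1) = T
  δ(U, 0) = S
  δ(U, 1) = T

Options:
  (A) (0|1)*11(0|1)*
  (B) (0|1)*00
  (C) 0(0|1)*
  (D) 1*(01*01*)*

Check each option against the DFA on short strings; one disagreement eliminates an option:
  (A) (0|1)*11(0|1)*: agrees with the DFA on every string of length ≤ 6
  (B) (0|1)*00: on '00' the DFA goes S → S → S and rejects (S ∉ Accept), but the regex matches it → eliminate
  (C) 0(0|1)*: on '0' the DFA goes S → S and rejects (S ∉ Accept), but the regex matches it → eliminate
  (D) 1*(01*01*)*: on ε the DFA stays in S and rejects (S ∉ Accept), but the regex matches it → eliminate
Only (A) is consistent with the DFA.
(A) (0|1)*11(0|1)*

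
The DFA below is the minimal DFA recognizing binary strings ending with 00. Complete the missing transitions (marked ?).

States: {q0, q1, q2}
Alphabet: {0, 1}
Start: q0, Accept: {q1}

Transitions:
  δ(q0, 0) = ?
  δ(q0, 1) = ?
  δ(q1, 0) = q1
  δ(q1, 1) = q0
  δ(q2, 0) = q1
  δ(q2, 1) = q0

From the language and accept set, identify what each state tracks — q0: last symbol not 0; q1: two trailing 0's; q2: one trailing 0.
Each missing δ(q, a) is the state matching the new tracked value after reading a.
δ(q0, 0) = q2; δ(q0, 1) = q0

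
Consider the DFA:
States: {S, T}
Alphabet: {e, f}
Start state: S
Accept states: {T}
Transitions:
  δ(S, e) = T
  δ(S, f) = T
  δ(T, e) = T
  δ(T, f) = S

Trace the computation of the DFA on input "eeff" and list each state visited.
read 'e': S → T
  read 'e': T → T
  read 'f': T → S
  read 'f': S → T
S -> T -> T -> S -> T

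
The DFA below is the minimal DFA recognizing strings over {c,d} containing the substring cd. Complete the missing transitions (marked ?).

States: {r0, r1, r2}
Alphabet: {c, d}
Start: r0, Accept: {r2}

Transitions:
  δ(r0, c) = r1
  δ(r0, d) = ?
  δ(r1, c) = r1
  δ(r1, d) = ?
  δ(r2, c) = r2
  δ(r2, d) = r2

From the language and accept set, identify what each state tracks — r0: no c seen yet; r1: seen a c, waiting for d; r2: substring cd seen.
Each missing δ(q, a) is the state matching the new tracked value after reading a.
δ(r0, d) = r0; δ(r1, d) = r2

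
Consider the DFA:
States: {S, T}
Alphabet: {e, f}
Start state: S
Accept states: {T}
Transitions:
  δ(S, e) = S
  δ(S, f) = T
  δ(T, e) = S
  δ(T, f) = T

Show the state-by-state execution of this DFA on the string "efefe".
read 'e': S → S
  read 'f': S → T
  read 'e': T → S
  read 'f': S → T
  read 'e': T → S
S -> S -> T -> S -> T -> S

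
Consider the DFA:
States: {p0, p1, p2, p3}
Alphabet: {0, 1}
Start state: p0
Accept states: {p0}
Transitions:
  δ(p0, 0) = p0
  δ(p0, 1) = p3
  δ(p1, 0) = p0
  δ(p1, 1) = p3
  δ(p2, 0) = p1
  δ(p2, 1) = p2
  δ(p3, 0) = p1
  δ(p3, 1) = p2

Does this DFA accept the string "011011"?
Processing string "011011":
  p0 --0--> p0
  p0 --1--> p3
  p3 --1--> p2
  p2 --0--> p1
  p1 --1--> p3
  p3 --1--> p2
Final state: p2
Accept states: {p0}
No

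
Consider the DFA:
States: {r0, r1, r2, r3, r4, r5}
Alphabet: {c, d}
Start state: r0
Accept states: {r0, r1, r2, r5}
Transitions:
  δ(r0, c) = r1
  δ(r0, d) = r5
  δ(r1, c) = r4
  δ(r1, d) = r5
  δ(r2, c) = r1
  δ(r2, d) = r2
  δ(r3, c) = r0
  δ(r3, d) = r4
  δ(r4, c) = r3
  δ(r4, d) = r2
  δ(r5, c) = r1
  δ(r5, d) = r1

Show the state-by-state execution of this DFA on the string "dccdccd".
read 'd': r0 → r5
  read 'c': r5 → r1
  read 'c': r1 → r4
  read 'd': r4 → r2
  read 'c': r2 → r1
  read 'c': r1 → r4
  read 'd': r4 → r2
r0 -> r5 -> r1 -> r4 -> r2 -> r1 -> r4 -> r2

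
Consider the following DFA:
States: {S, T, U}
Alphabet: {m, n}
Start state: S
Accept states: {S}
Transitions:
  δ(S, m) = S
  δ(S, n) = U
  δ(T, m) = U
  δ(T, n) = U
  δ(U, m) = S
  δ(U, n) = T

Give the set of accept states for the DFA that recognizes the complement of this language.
Complement accept states = All states \ Original accept states
= {S, T, U} \ {S}
{T, U}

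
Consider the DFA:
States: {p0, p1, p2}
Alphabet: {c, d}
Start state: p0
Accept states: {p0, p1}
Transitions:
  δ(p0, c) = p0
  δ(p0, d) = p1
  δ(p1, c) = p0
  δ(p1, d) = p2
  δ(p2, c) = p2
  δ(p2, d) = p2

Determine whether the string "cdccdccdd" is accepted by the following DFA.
Processing string "cdccdccdd":
  p0 --c--> p0
  p0 --d--> p1
  p1 --c--> p0
  p0 --c--> p0
  p0 --d--> p1
  p1 --c--> p0
  p0 --c--> p0
  p0 --d--> p1
  p1 --d--> p2
Final state: p2
Accept states: {p0, p1}
No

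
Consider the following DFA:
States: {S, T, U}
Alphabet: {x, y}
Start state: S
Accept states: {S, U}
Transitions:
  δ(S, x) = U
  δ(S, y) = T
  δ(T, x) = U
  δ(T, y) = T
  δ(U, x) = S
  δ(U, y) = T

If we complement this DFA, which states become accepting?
Complement accept states = All states \ Original accept states
= {S, T, U} \ {S, U}
{T}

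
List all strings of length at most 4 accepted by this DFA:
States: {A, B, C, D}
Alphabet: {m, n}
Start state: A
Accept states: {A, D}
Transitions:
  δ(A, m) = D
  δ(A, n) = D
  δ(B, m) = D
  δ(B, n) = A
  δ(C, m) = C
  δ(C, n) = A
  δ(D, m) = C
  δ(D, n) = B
ε, m, n, mmn, mnm, mnn, nmn, nnm, nnn, mmmn, mmnm, mmnn, mnnm, mnnn, nmmn, nmnm, nmnn, nnnm, nnnn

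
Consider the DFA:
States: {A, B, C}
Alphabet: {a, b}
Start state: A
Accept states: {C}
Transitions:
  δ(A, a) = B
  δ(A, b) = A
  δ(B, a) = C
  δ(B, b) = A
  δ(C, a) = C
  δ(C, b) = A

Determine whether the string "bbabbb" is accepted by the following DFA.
Processing string "bbabbb":
  A --b--> A
  A --b--> A
  A --a--> B
  B --b--> A
  A --b--> A
  A --b--> A
Final state: A
Accept states: {C}
No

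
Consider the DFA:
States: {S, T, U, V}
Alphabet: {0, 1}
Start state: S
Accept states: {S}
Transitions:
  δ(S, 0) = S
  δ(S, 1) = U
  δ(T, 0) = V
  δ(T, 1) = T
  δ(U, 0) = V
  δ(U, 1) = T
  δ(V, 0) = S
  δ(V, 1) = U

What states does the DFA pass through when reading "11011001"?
read '1': S → U
  read '1': U → T
  read '0': T → V
  read '1': V → U
  read '1': U → T
  read '0': T → V
  read '0': V → S
  read '1': S → U
S -> U -> T -> V -> U -> T -> V -> S -> U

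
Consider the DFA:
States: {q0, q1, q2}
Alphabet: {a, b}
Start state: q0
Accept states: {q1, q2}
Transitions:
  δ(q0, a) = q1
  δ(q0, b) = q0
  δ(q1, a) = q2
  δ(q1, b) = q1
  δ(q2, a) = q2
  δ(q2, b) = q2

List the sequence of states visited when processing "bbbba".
read 'b': q0 → q0
  read 'b': q0 → q0
  read 'b': q0 → q0
  read 'b': q0 → q0
  read 'a': q0 → q1
q0 -> q0 -> q0 -> q0 -> q0 -> q1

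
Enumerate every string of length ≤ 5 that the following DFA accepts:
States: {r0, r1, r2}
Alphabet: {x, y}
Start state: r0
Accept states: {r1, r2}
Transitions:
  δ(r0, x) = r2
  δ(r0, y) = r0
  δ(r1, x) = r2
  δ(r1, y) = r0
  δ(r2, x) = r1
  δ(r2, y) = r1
x, xx, xy, yx, xxx, xyx, yxx, yxy, yyx, xxxx, xxxy, xxyx, xyxx, xyxy, xyyx, yxxx, yxyx, yyxx, yyxy, yyyx, xxxxx, xxxyx, xxyxx, xxyxy, xxyyx, xyxxx, xyxyx, xyyxx, xyyxy, xyyyx, yxxxx, yxxxy, yxxyx, yxyxx, yxyxy, yxyyx, yyxxx, yyxyx, yyyxx, yyyxy, yyyyx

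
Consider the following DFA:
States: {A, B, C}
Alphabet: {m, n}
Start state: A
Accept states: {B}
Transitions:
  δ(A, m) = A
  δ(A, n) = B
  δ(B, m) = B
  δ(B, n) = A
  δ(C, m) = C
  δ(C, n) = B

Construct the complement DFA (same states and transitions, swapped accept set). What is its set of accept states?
Complement accept states = All states \ Original accept states
= {A, B, C} \ {B}
{A, C}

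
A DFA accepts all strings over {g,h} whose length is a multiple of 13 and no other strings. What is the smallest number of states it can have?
By Myhill–Nerode, count the distinguishable equivalence classes: 13 classes — one per residue of the length mod 13; class i is distinguished from class j by any string of length (13 − i) mod 13.
13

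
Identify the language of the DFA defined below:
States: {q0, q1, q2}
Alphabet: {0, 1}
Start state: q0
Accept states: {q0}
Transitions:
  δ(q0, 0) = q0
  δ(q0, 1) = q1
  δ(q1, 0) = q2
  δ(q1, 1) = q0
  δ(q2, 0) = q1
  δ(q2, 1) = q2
Testing a few strings:
  '10' → reject
  '00' → accept
  '1110' → reject
  '1100' → accept
State roles: q0=value ≡ 0 (mod 3); q1=value ≡ 1 (mod 3); q2=value ≡ 2 (mod 3)
All binary strings representing a multiple of 3 (read in base 2; leading zeros allowed and ε counts as 0)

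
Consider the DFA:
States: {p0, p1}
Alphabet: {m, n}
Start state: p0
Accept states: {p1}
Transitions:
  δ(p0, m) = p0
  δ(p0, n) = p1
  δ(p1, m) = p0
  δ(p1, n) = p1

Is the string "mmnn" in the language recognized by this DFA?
Processing string "mmnn":
  p0 --m--> p0
  p0 --m--> p0
  p0 --n--> p1
  p1 --n--> p1
Final state: p1
Accept states: {p1}
Yes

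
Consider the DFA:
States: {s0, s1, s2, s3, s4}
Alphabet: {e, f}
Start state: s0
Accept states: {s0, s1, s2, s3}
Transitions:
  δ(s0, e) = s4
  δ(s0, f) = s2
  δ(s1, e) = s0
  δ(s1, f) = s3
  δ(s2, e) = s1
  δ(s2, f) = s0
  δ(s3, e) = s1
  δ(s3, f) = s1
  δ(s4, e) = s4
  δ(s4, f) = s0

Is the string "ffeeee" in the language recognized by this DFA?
Processing string "ffeeee":
  s0 --f--> s2
  s2 --f--> s0
  s0 --e--> s4
  s4 --e--> s4
  s4 --e--> s4
  s4 --e--> s4
Final state: s4
Accept states: {s0, s1, s2, s3}
No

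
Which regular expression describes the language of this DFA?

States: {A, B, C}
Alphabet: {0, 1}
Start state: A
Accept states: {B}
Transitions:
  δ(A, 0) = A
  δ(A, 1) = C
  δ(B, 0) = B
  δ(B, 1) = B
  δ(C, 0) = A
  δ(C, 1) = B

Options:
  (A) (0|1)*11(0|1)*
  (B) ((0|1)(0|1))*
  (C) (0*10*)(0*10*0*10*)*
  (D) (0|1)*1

Check each option against the DFA on short strings; one disagreement eliminates an option:
  (A) (0|1)*11(0|1)*: agrees with the DFA on every string of length ≤ 6
  (B) ((0|1)(0|1))*: on ε the DFA stays in A and rejects (A ∉ Accept), but the regex matches it → eliminate
  (C) (0*10*)(0*10*0*10*)*: on '1' the DFA goes A → C and rejects (C ∉ Accept), but the regex matches it → eliminate
  (D) (0|1)*1: on '1' the DFA goes A → C and rejects (C ∉ Accept), but the regex matches it → eliminate
Only (A) is consistent with the DFA.
(A) (0|1)*11(0|1)*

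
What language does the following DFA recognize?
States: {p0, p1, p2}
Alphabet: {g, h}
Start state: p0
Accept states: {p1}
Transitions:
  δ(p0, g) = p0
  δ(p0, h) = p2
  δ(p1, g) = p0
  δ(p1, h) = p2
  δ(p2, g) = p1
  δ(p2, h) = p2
Testing a few strings:
  'ggg' → reject
  'h' → reject
  'hh' → reject
  'gggg' → reject
State roles: p0=no suffix match; p1=suffix is hg; p2=one trailing h
All strings over {g,h} ending with hg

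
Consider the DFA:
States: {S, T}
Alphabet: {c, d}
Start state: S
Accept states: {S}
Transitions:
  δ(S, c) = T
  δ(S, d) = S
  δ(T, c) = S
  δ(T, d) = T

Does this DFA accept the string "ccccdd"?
Processing string "ccccdd":
  S --c--> T
  T --c--> S
  S --c--> T
  T --c--> S
  S --d--> S
  S --d--> S
Final state: S
Accept states: {S}
Yes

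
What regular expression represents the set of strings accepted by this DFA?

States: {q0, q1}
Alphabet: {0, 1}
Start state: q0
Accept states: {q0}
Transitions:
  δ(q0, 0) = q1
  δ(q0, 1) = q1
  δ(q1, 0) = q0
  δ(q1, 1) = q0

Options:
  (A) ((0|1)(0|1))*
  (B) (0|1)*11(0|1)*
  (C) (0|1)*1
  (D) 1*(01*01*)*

Check each option against the DFA on short strings; one disagreement eliminates an option:
  (A) ((0|1)(0|1))*: agrees with the DFA on every string of length ≤ 6
  (B) (0|1)*11(0|1)*: on ε the DFA stays in q0 and accepts (q0 ∈ Accept), but the regex does not match it → eliminate
  (C) (0|1)*1: on ε the DFA stays in q0 and accepts (q0 ∈ Accept), but the regex does not match it → eliminate
  (D) 1*(01*01*)*: on '1' the DFA goes q0 → q1 and rejects (q1 ∉ Accept), but the regex matches it → eliminate
Only (A) is consistent with the DFA.
(A) ((0|1)(0|1))*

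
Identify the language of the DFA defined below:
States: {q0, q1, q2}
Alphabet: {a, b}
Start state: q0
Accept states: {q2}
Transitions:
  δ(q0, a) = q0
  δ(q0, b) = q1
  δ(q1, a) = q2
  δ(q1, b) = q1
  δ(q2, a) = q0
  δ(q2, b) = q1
Testing a few strings:
  'aba' → accept
  'ba' → accept
  'a' → reject
  'bb' → reject
State roles: q0=no suffix match; q1=one trailing b; q2=suffix is ba
All strings over {a,b} ending with ba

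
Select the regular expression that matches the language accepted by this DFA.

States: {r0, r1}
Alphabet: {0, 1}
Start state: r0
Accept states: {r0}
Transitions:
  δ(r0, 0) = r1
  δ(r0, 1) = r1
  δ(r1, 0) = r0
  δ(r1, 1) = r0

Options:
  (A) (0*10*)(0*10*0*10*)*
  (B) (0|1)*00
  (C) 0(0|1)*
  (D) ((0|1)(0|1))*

Check each option against the DFA on short strings; one disagreement eliminates an option:
  (A) (0*10*)(0*10*0*10*)*: on ε the DFA stays in r0 and accepts (r0 ∈ Accept), but the regex does not match it → eliminate
  (B) (0|1)*00: on ε the DFA stays in r0 and accepts (r0 ∈ Accept), but the regex does not match it → eliminate
  (C) 0(0|1)*: on ε the DFA stays in r0 and accepts (r0 ∈ Accept), but the regex does not match it → eliminate
  (D) ((0|1)(0|1))*: agrees with the DFA on every string of length ≤ 6
Only (D) is consistent with the DFA.
(D) ((0|1)(0|1))*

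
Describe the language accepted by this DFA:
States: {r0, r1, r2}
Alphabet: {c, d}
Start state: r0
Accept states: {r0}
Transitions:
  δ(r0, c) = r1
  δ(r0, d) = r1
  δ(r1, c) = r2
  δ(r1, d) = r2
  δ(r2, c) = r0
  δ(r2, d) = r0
Testing a few strings:
  'ccdc' → reject
  'c' → reject
  'ccd' → accept
  'cdcd' → reject
State roles: r0=length ≡ 0 (mod 3); r1=length ≡ 1 (mod 3); r2=length ≡ 2 (mod 3)
All strings over {c,d} whose length is a multiple of 3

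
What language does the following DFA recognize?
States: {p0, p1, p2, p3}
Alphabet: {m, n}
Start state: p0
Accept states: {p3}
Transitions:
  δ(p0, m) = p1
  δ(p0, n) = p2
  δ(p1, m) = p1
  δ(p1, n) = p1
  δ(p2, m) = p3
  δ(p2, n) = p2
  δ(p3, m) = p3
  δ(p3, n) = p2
Testing a few strings:
  'mnmm' → reject
  'nnm' → accept
  'nmnn' → reject
  'n' → reject
State roles: p0=no input read; p1=started with m (dead); p2=started with n, last symbol n; p3=started with n, last symbol m
All strings over {m,n} that start with n and end with m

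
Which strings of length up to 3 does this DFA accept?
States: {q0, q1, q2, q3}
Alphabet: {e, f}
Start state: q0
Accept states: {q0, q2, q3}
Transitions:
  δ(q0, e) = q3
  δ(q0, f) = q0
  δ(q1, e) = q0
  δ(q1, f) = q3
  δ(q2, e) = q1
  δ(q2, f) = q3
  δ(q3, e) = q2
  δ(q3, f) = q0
ε, e, f, ee, ef, fe, ff, eef, efe, eff, fee, fef, ffe, fff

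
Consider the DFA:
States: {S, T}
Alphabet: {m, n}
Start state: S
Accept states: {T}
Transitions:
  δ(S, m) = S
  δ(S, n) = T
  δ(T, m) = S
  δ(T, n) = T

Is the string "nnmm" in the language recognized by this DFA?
Processing string "nnmm":
  S --n--> T
  T --n--> T
  T --m--> S
  S --m--> S
Final state: S
Accept states: {T}
No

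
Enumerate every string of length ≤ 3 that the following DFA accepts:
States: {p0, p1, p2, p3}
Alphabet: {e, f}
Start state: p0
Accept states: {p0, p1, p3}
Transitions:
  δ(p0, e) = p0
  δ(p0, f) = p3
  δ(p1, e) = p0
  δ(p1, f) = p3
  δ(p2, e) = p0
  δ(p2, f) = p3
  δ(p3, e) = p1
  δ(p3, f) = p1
ε, e, f, ee, ef, fe, ff, eee, eef, efe, eff, fee, fef, ffe, fff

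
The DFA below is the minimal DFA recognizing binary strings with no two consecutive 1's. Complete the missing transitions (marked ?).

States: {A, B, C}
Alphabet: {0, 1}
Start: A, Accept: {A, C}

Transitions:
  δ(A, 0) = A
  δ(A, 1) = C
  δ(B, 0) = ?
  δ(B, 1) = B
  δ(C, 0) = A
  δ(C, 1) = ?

From the language and accept set, identify what each state tracks — A: last symbol not 1 (ok); B: saw 11 (dead); C: last symbol 1 (ok).
Each missing δ(q, a) is the state matching the new tracked value after reading a.
δ(B, 0) = B; δ(C, 1) = B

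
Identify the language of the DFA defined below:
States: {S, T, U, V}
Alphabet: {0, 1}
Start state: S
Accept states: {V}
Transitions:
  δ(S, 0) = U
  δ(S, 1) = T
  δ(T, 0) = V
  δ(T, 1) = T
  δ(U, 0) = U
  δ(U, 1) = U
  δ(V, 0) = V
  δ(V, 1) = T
Testing a few strings:
  '01' → reject
  '10' → accept
  '011' → reject
  '110' → accept
State roles: S=no input read; T=started with 1, last symbol 1; U=started with 0 (dead); V=started with 1, last symbol 0
All binary strings that start with 1 and end with 0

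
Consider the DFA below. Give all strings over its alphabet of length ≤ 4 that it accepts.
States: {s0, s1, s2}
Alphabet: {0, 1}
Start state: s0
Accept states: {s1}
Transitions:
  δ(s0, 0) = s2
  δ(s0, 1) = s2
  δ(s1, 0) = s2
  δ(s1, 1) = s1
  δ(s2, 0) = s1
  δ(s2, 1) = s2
00, 10, 001, 010, 101, 110, 0000, 0011, 0101, 0110, 1000, 1011, 1101, 1110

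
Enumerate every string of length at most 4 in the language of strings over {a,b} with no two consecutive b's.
ε, a, b, aa, ab, ba, aaa, aab, aba, baa, bab, aaaa, aaab, aaba, abaa, abab, baaa, baab, baba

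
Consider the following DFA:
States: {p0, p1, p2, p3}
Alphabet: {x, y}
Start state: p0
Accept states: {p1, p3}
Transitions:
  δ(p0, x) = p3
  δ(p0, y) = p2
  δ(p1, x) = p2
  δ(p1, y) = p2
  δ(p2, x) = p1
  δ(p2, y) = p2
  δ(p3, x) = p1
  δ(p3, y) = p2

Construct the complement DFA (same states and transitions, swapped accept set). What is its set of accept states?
Complement accept states = All states \ Original accept states
= {p0, p1, p2, p3} \ {p1, p3}
{p0, p2}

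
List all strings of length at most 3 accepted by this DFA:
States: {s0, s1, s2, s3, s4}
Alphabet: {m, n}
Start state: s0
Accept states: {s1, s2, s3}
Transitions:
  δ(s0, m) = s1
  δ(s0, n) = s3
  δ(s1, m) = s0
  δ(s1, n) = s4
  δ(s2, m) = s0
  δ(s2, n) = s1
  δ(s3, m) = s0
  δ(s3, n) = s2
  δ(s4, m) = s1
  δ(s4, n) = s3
m, n, nn, mmm, mmn, mnm, mnn, nmm, nmn, nnn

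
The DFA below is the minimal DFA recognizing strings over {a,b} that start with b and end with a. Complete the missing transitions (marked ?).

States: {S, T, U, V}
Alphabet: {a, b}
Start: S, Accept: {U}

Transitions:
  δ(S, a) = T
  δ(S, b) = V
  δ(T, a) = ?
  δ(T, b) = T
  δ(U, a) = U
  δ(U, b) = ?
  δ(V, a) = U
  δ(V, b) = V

From the language and accept set, identify what each state tracks — S: no input read; T: started with a (dead); U: started with b, last symbol a; V: started with b, last symbol b.
Each missing δ(q, a) is the state matching the new tracked value after reading a.
δ(T, a) = T; δ(U, b) = V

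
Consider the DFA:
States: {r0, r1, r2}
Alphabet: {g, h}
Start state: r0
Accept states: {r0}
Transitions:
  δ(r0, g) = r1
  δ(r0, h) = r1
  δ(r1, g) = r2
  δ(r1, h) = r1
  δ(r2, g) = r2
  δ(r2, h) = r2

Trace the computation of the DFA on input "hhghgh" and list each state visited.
read 'h': r0 → r1
  read 'h': r1 → r1
  read 'g': r1 → r2
  read 'h': r2 → r2
  read 'g': r2 → r2
  read 'h': r2 → r2
r0 -> r1 -> r1 -> r2 -> r2 -> r2 -> r2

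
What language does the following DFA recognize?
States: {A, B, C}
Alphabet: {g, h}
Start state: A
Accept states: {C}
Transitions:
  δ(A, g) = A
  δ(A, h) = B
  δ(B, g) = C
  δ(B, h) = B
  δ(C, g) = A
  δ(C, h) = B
Testing a few strings:
  'ghh' → reject
  'hhhg' → accept
  'h' → reject
  'gggh' → reject
State roles: A=no suffix match; B=one trailing h; C=suffix is hg
All strings over {g,h} ending with hg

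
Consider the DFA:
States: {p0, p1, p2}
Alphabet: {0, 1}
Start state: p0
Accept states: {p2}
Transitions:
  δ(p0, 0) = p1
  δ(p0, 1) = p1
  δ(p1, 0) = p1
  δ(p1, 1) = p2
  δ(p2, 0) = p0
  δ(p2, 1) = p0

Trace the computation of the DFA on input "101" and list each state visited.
read '1': p0 → p1
  read '0': p1 → p1
  read '1': p1 → p2
p0 -> p1 -> p1 -> p2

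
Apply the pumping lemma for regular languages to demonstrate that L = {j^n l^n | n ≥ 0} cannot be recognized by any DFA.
Assume L is regular with pumping length p. Idea: pumping the j-block changes the count balance.
Choose s = j^p l^p (length 2p ≥ p). By the pumping lemma, s = xyz with |xy| ≤ p, |y| > 0. So y = j^k for some k > 0 (since xy is entirely within the j's). Pumping gives xy²z = j^(p+k) l^p, which is not in L since p+k ≠ p.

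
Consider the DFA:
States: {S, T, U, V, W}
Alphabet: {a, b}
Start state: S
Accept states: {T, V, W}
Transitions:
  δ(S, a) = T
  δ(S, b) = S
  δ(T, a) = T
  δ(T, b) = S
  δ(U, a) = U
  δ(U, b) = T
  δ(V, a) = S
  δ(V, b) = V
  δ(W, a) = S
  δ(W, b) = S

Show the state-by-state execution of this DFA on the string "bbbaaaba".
read 'b': S → S
  read 'b': S → S
  read 'b': S → S
  read 'a': S → T
  read 'a': T → T
  read 'a': T → T
  read 'b': T → S
  read 'a': S → T
S -> S -> S -> S -> T -> T -> T -> S -> T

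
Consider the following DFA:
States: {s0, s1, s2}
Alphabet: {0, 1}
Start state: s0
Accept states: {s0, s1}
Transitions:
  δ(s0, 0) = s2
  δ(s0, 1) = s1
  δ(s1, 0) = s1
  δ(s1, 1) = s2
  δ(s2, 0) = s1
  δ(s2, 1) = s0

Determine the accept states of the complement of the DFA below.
Complement accept states = All states \ Original accept states
= {s0, s1, s2} \ {s0, s1}
{s2}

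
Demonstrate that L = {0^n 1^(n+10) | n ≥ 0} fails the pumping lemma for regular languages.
Assume L is regular with pumping length p. Idea: pumping the 0-block breaks the fixed offset of 10.
Choose s = 0^p 1^(p+10) ∈ L. By the pumping lemma, s = xyz with |xy| ≤ p, |y| > 0, so y = 0^k with k ≥ 1. Then xy²z = 0^(p+k) 1^(p+10). For this to be in L we would need p+10 = (p+k)+10, i.e. k = 0, contradicting k ≥ 1. So xy²z ∉ L.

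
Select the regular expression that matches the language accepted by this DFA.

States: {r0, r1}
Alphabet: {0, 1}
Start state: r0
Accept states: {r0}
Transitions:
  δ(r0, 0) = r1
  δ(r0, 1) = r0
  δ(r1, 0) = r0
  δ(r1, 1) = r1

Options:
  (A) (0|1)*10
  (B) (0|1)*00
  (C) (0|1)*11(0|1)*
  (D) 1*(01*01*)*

Check each option against the DFA on short strings; one disagreement eliminates an option:
  (A) (0|1)*10: on ε the DFA stays in r0 and accepts (r0 ∈ Accept), but the regex does not match it → eliminate
  (B) (0|1)*00: on ε the DFA stays in r0 and accepts (r0 ∈ Accept), but the regex does not match it → eliminate
  (C) (0|1)*11(0|1)*: on ε the DFA stays in r0 and accepts (r0 ∈ Accept), but the regex does not match it → eliminate
  (D) 1*(01*01*)*: agrees with the DFA on every string of length ≤ 6
Only (D) is consistent with the DFA.
(D) 1*(01*01*)*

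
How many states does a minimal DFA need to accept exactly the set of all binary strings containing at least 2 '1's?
By Myhill–Nerode, count the distinguishable equivalence classes: 3 classes — having seen 0, 1, or ≥2 copies of '1'; any two classes i < j (j ≤ 2) are distinguished by the string 1^(2−j), which takes class j to 2 copies (accepted) but leaves class i below 2 (rejected).
3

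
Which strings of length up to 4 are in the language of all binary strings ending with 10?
10, 010, 110, 0010, 0110, 1010, 1110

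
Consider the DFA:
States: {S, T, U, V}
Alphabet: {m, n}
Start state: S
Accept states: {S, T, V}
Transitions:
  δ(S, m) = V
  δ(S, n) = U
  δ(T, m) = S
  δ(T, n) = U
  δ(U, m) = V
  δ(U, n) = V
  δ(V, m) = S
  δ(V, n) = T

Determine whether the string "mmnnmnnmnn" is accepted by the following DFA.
Processing string "mmnnmnnmnn":
  S --m--> V
  V --m--> S
  S --n--> U
  U --n--> V
  V --m--> S
  S --n--> U
  U --n--> V
  V --m--> S
  S --n--> U
  U --n--> V
Final state: V
Accept states: {S, T, V}
Yes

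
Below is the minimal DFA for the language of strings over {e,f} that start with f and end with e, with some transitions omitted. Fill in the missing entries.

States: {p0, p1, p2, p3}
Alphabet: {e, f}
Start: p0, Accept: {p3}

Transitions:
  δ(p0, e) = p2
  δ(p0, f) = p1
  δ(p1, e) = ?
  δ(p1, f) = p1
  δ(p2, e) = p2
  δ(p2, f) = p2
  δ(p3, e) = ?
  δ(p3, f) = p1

From the language and accept set, identify what each state tracks — p0: no input read; p1: started with f, last symbol f; p2: started with e (dead); p3: started with f, last symbol e.
Each missing δ(q, a) is the state matching the new tracked value after reading a.
δ(p1, e) = p3; δ(p3, e) = p3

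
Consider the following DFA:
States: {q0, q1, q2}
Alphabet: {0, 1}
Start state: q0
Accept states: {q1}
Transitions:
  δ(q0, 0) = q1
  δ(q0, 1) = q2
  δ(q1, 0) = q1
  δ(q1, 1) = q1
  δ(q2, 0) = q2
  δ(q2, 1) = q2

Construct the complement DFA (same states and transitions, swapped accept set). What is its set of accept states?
Complement accept states = All states \ Original accept states
= {q0, q1, q2} \ {q1}
{q0, q2}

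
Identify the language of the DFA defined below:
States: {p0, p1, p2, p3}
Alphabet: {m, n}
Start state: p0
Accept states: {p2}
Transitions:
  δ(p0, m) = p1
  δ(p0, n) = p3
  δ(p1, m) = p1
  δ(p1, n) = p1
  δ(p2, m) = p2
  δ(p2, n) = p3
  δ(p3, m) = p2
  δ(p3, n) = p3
Testing a few strings:
  'nmnm' → accept
  'nm' → accept
  'mn' → reject
  'nmmm' → accept
State roles: p0=no input read; p1=started with m (dead); p2=started with n, last symbol m; p3=started with n, last symbol n
All strings over {m,n} that start with n and end with m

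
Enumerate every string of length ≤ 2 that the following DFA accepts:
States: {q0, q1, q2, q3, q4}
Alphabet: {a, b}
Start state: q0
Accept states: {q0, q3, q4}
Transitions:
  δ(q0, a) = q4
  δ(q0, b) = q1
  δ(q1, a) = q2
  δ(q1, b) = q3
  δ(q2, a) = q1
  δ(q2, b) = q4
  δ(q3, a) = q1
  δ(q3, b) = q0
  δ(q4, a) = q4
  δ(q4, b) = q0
ε, a, aa, ab, bb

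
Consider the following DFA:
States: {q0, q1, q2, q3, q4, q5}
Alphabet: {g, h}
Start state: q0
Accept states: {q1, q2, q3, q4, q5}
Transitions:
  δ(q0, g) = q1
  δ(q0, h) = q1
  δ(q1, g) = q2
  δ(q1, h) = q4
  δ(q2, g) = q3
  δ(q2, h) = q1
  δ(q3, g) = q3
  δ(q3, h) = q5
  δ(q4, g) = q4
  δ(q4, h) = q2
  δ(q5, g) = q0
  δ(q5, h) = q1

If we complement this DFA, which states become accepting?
Complement accept states = All states \ Original accept states
= {q0, q1, q2, q3, q4, q5} \ {q1, q2, q3, q4, q5}
{q0}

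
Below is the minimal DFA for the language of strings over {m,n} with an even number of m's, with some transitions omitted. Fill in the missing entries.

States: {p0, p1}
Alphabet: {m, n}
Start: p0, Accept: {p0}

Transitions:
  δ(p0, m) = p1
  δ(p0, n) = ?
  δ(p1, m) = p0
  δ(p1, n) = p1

From the language and accept set, identify what each state tracks — p0: even number of m's so far; p1: odd number of m's so far.
Each missing δ(q, a) is the state matching the new tracked value after reading a.
δ(p0, n) = p0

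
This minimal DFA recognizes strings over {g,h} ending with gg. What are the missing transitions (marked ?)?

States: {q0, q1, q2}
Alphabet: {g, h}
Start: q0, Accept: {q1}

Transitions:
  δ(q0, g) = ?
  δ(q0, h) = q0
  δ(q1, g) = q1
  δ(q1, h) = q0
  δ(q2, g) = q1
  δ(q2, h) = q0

From the language and accept set, identify what each state tracks — q0: last symbol not g; q1: two trailing g's; q2: one trailing g.
Each missing δ(q, a) is the state matching the new tracked value after reading a.
δ(q0, g) = q2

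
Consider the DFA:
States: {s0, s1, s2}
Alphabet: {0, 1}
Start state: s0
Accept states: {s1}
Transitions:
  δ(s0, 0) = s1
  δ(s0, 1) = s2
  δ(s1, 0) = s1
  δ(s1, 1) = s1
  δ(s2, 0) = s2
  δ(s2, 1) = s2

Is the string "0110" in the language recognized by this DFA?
Processing string "0110":
  s0 --0--> s1
  s1 --1--> s1
  s1 --1--> s1
  s1 --0--> s1
Final state: s1
Accept states: {s1}
Yes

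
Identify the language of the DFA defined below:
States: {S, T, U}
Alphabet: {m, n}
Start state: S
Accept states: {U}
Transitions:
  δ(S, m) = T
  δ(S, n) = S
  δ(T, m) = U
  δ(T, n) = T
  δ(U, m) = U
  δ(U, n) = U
Testing a few strings:
  'mmmn' → accept
  'nnm' → reject
  'n' → reject
  'nnmn' → reject
State roles: S=zero m's seen; T=one m seen; U=≥ two m's seen
All strings over {m,n} containing at least two m's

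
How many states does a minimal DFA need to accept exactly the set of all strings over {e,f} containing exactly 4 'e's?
By Myhill–Nerode, count the distinguishable equivalence classes: 6 classes — having seen 0, 1, …, 4, or >4 copies of 'e'; the count-4 class is the only accepting one and >4 is dead.
6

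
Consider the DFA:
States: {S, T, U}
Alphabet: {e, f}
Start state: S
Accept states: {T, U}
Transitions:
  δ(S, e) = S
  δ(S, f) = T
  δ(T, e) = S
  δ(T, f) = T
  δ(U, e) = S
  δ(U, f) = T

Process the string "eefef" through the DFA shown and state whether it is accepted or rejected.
Processing string "eefef":
  S --e--> S
  S --e--> S
  S --f--> T
  T --e--> S
  S --f--> T
Final state: T
Accept states: {T, U}
Yes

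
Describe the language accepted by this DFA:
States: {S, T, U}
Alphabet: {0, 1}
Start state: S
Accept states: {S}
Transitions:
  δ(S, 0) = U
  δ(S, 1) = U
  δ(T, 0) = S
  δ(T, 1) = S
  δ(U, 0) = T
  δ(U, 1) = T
Testing a few strings:
  '111' → accept
  '0010' → reject
  '11' → reject
  '001' → accept
State roles: S=length ≡ 0 (mod 3); T=length ≡ 2 (mod 3); U=length ≡ 1 (mod 3)
All binary strings whose length is a multiple of 3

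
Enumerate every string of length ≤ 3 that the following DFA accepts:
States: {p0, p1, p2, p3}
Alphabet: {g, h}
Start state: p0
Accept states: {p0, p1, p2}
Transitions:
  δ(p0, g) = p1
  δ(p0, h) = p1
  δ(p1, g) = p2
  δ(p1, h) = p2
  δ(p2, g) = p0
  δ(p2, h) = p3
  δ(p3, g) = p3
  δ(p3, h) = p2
ε, g, h, gg, gh, hg, hh, ggg, ghg, hgg, hhg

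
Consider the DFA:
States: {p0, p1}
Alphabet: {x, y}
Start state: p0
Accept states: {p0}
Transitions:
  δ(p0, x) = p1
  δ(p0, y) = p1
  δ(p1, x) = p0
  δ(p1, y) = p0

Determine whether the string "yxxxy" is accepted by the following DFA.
Processing string "yxxxy":
  p0 --y--> p1
  p1 --x--> p0
  p0 --x--> p1
  p1 --x--> p0
  p0 --y--> p1
Final state: p1
Accept states: {p0}
No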